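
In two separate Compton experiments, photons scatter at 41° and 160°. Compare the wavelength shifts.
160° produces the larger shift by a factor of 7.908

Calculate both shifts using Δλ = λ_C(1 - cos θ):

For θ₁ = 41°:
Δλ₁ = 2.4263 × (1 - cos(41°))
Δλ₁ = 2.4263 × 0.2453
Δλ₁ = 0.5952 pm

For θ₂ = 160°:
Δλ₂ = 2.4263 × (1 - cos(160°))
Δλ₂ = 2.4263 × 1.9397
Δλ₂ = 4.7063 pm

The 160° angle produces the larger shift.
Ratio: 4.7063/0.5952 = 7.908

(Intermediate values are shown rounded; full precision is carried through to the final answer.)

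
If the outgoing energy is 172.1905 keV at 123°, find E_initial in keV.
359.1002 keV

Convert final energy to wavelength (hc ≈ 1239.842 keV·pm):
λ' = hc/E' = 1239.842 / 172.1905 = 7.2004 pm

Calculate the Compton shift:
Δλ = λ_C(1 - cos(123°))
Δλ = 2.4263 × (1 - cos(123°))
Δλ = 3.7478 pm

Initial wavelength:
λ = λ' - Δλ = 7.2004 - 3.7478 = 3.4526 pm

Initial energy:
E = hc/λ = 1239.842 / 3.4526 = 359.1002 keV

(Intermediate values are shown rounded; full precision is carried through to the final answer.)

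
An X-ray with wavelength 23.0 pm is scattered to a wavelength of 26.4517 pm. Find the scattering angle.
115.00°

First find the wavelength shift:
Δλ = λ' - λ = 26.4517 - 23.0 = 3.4517 pm

Using Δλ = λ_C(1 - cos θ), with λ_C = h/(m_e·c) ≈ 2.42631024 pm:
cos θ = 1 - Δλ/λ_C
cos θ = 1 - 3.4517/2.42631024
cos θ = -0.422613

θ = arccos(-0.422613)
θ = 115.00°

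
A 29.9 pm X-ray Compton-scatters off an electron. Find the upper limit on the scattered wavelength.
34.7526 pm (at θ = 180°)

The Compton shift is Δλ = λ_C(1 − cos θ).

Since cos θ ranges from −1 to 1, the factor (1 − cos θ) ranges from 0 to 2; the maximum shift occurs at θ = 180° (backscattering):
Δλ_max = 2λ_C = 2 × 2.4263 pm = 4.8526 pm

Maximum scattered wavelength:
λ'_max = λ₀ + Δλ_max = 29.9 + 4.8526 = 34.7526 pm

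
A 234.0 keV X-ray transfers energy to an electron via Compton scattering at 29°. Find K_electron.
12.7056 keV

By energy conservation: K_e = E_initial - E_final

First find the scattered photon energy:
Initial wavelength: λ = hc/E = 5.2985 pm
Compton shift: Δλ = λ_C(1 - cos(29°)) = 0.3042 pm
Final wavelength: λ' = 5.2985 + 0.3042 = 5.6027 pm
Final photon energy: E' = hc/λ' = 221.2944 keV

Electron kinetic energy:
K_e = E - E' = 234.0000 - 221.2944 = 12.7056 keV

(Intermediate values are shown rounded; full precision is carried through to the final answer.)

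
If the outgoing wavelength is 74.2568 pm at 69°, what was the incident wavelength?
72.7000 pm

From λ' = λ + Δλ, we have λ = λ' - Δλ

First calculate the Compton shift:
Δλ = λ_C(1 - cos θ)
Δλ = 2.4263 × (1 - cos(69°))
Δλ = 2.4263 × 0.6416
Δλ = 1.5568 pm

Initial wavelength:
λ = λ' - Δλ
λ = 74.2568 - 1.5568
λ = 72.7000 pm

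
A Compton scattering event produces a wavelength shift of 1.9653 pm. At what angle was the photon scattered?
79.05°

From the Compton formula Δλ = λ_C(1 - cos θ), we can solve for θ:

cos θ = 1 - Δλ/λ_C

Given:
- Δλ = 1.9653 pm
- λ_C = h/(m_e·c) ≈ 2.42631024 pm

cos θ = 1 - 1.9653/2.42631024
cos θ = 1 - 0.809995
cos θ = 0.190005

θ = arccos(0.190005)
θ = 79.05°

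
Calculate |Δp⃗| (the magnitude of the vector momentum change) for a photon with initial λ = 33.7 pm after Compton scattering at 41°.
1.3656e-23 kg·m/s

Photon momentum magnitude is p = h/λ.

Initial momentum:
p₀ = h/λ = 6.6261e-34/3.3700e-11 = 1.9662e-23 kg·m/s

After scattering:
λ' = λ + Δλ = 33.7 + 0.5952 = 34.2952 pm
p' = h/λ' = 6.6261e-34/3.4295e-11 = 1.9321e-23 kg·m/s

Momentum is a vector; the scattered photon's direction makes angle θ = 41° with the incident direction. The magnitude of the vector change Δp⃗ = p⃗₀ − p⃗' is found from the law of cosines:
|Δp⃗|² = p₀² + p'² − 2p₀p'cos θ
|Δp⃗|² = (1.9662e-23)² + (1.9321e-23)² − 2·1.9662e-23·1.9321e-23·cos(41°)
|Δp⃗| = 1.3656e-23 kg·m/s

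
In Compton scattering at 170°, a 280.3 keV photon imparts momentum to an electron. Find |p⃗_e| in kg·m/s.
2.2078e-22 kg·m/s

The electron is initially at rest, so by conservation of momentum:
p⃗_e = p⃗₀ − p⃗'  (incident photon momentum minus scattered photon momentum)

Photon momentum magnitudes (p = h/λ = E/c):
λ₀ = hc/E₀ = 4.4233 pm → p₀ = h/λ₀ = 1.4980e-22 kg·m/s
Δλ = λ_C(1 − cos 170°) = 4.8158 pm
λ' = 9.2390 pm → p' = h/λ' = 7.1718e-23 kg·m/s

The scattered photon makes angle θ = 170° with the incident direction, so by the law of cosines:
|p⃗_e|² = p₀² + p'² − 2p₀p'cos θ
|p⃗_e|² = (1.4980e-22)² + (7.1718e-23)² − 2·1.4980e-22·7.1718e-23·cos(170°)
|p⃗_e| = 2.2078e-22 kg·m/s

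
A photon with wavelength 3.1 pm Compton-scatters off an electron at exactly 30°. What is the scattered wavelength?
3.4251 pm

Using the Compton formula: λ' = λ + λ_C(1 − cos θ)

For θ = 30°, cos θ = √3/2 (exact) ≈ 0.8660, so:
1 − cos 30° = 1 − (√3/2) ≈ 0.1340

Δλ = λ_C × 0.1340 = 2.4263 × 0.1340 = 0.3251 pm

λ' = 3.1 + 0.3251 = 3.4251 pm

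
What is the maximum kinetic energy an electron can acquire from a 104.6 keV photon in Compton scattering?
30.3837 keV

Maximum energy transfer occurs at θ = 180° (backscattering).

Initial photon: E₀ = 104.6 keV → λ₀ = 11.8532 pm

Maximum Compton shift (at 180°):
Δλ_max = 2λ_C = 2 × 2.4263 = 4.8526 pm

Final wavelength:
λ' = 11.8532 + 4.8526 = 16.7058 pm

Minimum photon energy (maximum energy to electron):
E'_min = hc/λ' = 74.2163 keV

Maximum electron kinetic energy:
K_max = E₀ - E'_min = 104.6000 - 74.2163 = 30.3837 keV

(Intermediate values are shown rounded; full precision is carried through to the final answer.)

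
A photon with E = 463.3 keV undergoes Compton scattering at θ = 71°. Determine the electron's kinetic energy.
175.7998 keV

By energy conservation: K_e = E_initial - E_final

First find the scattered photon energy:
Initial wavelength: λ = hc/E = 2.6761 pm
Compton shift: Δλ = λ_C(1 - cos(71°)) = 1.6364 pm
Final wavelength: λ' = 2.6761 + 1.6364 = 4.3125 pm
Final photon energy: E' = hc/λ' = 287.5002 keV

Electron kinetic energy:
K_e = E - E' = 463.3000 - 287.5002 = 175.7998 keV

(Intermediate values are shown rounded; full precision is carried through to the final answer.)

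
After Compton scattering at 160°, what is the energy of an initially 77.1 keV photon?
59.6443 keV

First convert energy to wavelength:
λ = hc/E, with hc ≈ 1239.842 keV·pm (i.e. 1239.842 eV·nm)

For E = 77.1 keV = 77100 eV:
λ = 1239.842 keV·pm / 77.1 keV
λ = 16.0810 pm

Calculate the Compton shift:
Δλ = λ_C(1 - cos(160°)) = 2.4263 × 1.9397
Δλ = 4.7063 pm

Final wavelength:
λ' = 16.0810 + 4.7063 = 20.7873 pm

Final energy:
E' = hc/λ' = 1239.842 / 20.7873 = 59.6443 keV

(Intermediate values are shown rounded; full precision is carried through to the final answer.)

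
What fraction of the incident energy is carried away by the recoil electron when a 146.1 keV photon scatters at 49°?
0.0895 (or 8.95%)

Calculate initial and final photon energies:

Initial: E₀ = 146.1 keV → λ₀ = 8.4863 pm
Compton shift: Δλ = 0.8345 pm
Final wavelength: λ' = 9.3208 pm
Final energy: E' = 133.0194 keV

Fractional energy loss:
(E₀ - E')/E₀ = (146.1000 - 133.0194)/146.1000
= 13.0806/146.1000
= 0.0895
= 8.95%

(Intermediate values are shown rounded; full precision is carried through to the final answer.)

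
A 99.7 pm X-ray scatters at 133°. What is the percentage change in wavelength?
4.0933%

Calculate the Compton shift:
Δλ = λ_C(1 - cos(133°))
Δλ = 2.4263 × (1 - cos(133°))
Δλ = 2.4263 × 1.6820
Δλ = 4.0810 pm

Percentage change:
(Δλ/λ₀) × 100 = (4.0810/99.7) × 100
= 4.0933%

(Intermediate values are shown rounded; full precision is carried through to the final answer.)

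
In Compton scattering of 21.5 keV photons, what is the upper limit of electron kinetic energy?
1.6688 keV

Maximum energy transfer occurs at θ = 180° (backscattering).

Initial photon: E₀ = 21.5 keV → λ₀ = 57.6671 pm

Maximum Compton shift (at 180°):
Δλ_max = 2λ_C = 2 × 2.4263 = 4.8526 pm

Final wavelength:
λ' = 57.6671 + 4.8526 = 62.5197 pm

Minimum photon energy (maximum energy to electron):
E'_min = hc/λ' = 19.8312 keV

Maximum electron kinetic energy:
K_max = E₀ - E'_min = 21.5000 - 19.8312 = 1.6688 keV

(Intermediate values are shown rounded; full precision is carried through to the final answer.)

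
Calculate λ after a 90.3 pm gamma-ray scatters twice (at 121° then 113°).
97.3503 pm

Apply Compton shift twice:

First scattering at θ₁ = 121°:
Δλ₁ = λ_C(1 - cos(121°))
Δλ₁ = 2.4263 × 1.5150
Δλ₁ = 3.6760 pm

After first scattering:
λ₁ = 90.3 + 3.6760 = 93.9760 pm

Second scattering at θ₂ = 113°:
Δλ₂ = λ_C(1 - cos(113°))
Δλ₂ = 2.4263 × 1.3907
Δλ₂ = 3.3743 pm

Final wavelength:
λ₂ = 93.9760 + 3.3743 = 97.3503 pm

Total shift: Δλ_total = 3.6760 + 3.3743 = 7.0503 pm

(Intermediate values are shown rounded; full precision is carried through to the final answer.)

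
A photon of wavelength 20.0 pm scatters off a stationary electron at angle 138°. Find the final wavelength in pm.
24.2294 pm

Using the Compton scattering formula:
λ' = λ + Δλ = λ + λ_C(1 - cos θ)

Given:
- Initial wavelength λ = 20.0 pm
- Scattering angle θ = 138°
- Compton wavelength λ_C ≈ 2.4263 pm

Calculate the shift:
Δλ = 2.4263 × (1 - cos(138°))
Δλ = 2.4263 × 1.7431
Δλ = 4.2294 pm

Final wavelength:
λ' = 20.0 + 4.2294 = 24.2294 pm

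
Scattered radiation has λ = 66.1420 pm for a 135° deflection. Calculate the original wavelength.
62.0000 pm

From λ' = λ + Δλ, we have λ = λ' - Δλ

First calculate the Compton shift:
Δλ = λ_C(1 - cos θ)
Δλ = 2.4263 × (1 - cos(135°))
Δλ = 2.4263 × 1.7071
Δλ = 4.1420 pm

Initial wavelength:
λ = λ' - Δλ
λ = 66.1420 - 4.1420
λ = 62.0000 pm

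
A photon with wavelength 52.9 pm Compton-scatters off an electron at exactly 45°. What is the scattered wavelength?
53.6106 pm

Using the Compton formula: λ' = λ + λ_C(1 − cos θ)

For θ = 45°, cos θ = √2/2 (exact) ≈ 0.7071, so:
1 − cos 45° = 1 − (√2/2) ≈ 0.2929

Δλ = λ_C × 0.2929 = 2.4263 × 0.2929 = 0.7106 pm

λ' = 52.9 + 0.7106 = 53.6106 pm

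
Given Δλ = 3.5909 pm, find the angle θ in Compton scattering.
118.68°

From the Compton formula Δλ = λ_C(1 - cos θ), we can solve for θ:

cos θ = 1 - Δλ/λ_C

Given:
- Δλ = 3.5909 pm
- λ_C = h/(m_e·c) ≈ 2.42631024 pm

cos θ = 1 - 3.5909/2.42631024
cos θ = 1 - 1.479984
cos θ = -0.479984

θ = arccos(-0.479984)
θ = 118.68°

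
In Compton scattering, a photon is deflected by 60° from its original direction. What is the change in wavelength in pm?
1.2132 pm

Using the Compton scattering formula:
Δλ = λ_C(1 - cos θ)

where λ_C = h/(m_e·c) ≈ 2.4263 pm is the Compton wavelength of an electron.

For θ = 60°:
cos(60°) = 0.5000
1 - cos(60°) = 0.5000

Δλ = 2.4263 × 0.5000
Δλ = 1.2132 pm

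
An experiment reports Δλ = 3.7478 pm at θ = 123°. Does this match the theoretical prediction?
Yes, consistent

Calculate the expected shift for θ = 123°:

Δλ_expected = λ_C(1 - cos(123°))
Δλ_expected = 2.4263 × (1 - cos(123°))
Δλ_expected = 2.4263 × 1.5446
Δλ_expected = 3.7478 pm

Given shift: 3.7478 pm
Expected shift: 3.7478 pm
Difference: 0.0000 pm

The values match. This is consistent with Compton scattering at the stated angle.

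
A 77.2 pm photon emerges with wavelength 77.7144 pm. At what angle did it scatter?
38.00°

First find the wavelength shift:
Δλ = λ' - λ = 77.7144 - 77.2 = 0.5144 pm

Using Δλ = λ_C(1 - cos θ), with λ_C = h/(m_e·c) ≈ 2.42631024 pm:
cos θ = 1 - Δλ/λ_C
cos θ = 1 - 0.5144/2.42631024
cos θ = 0.787991

θ = arccos(0.787991)
θ = 38.00°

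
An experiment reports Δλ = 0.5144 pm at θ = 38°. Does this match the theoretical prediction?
Yes, consistent

Calculate the expected shift for θ = 38°:

Δλ_expected = λ_C(1 - cos(38°))
Δλ_expected = 2.4263 × (1 - cos(38°))
Δλ_expected = 2.4263 × 0.2120
Δλ_expected = 0.5144 pm

Given shift: 0.5144 pm
Expected shift: 0.5144 pm
Difference: 0.0000 pm

The values match. This is consistent with Compton scattering at the stated angle.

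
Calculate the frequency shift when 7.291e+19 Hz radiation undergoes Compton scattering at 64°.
1.815e+19 Hz (decrease)

Convert frequency to wavelength (c = 299792458 m/s):
λ₀ = c/f₀ = 299792458/7.291e+19 = 4.1118154e-12 m = 4.1118 pm

Calculate Compton shift:
Δλ = λ_C(1 - cos(64°)) = 1.3627 pm

Final wavelength:
λ' = λ₀ + Δλ = 4.1118 + 1.3627 = 5.4745 pm

Final frequency:
f' = c/λ' = 299792458/5.4745012e-12 = 5.4761602e+19 Hz

Frequency shift (decrease):
Δf = f₀ - f' = 7.291e+19 - 5.4761602e+19 = 1.815e+19 Hz

(Intermediate values are shown rounded; full precision is carried through to the final answer.)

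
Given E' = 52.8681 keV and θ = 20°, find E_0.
53.2000 keV

Convert final energy to wavelength (hc ≈ 1239.842 keV·pm):
λ' = hc/E' = 1239.842 / 52.8681 = 23.4516 pm

Calculate the Compton shift:
Δλ = λ_C(1 - cos(20°))
Δλ = 2.4263 × (1 - cos(20°))
Δλ = 0.1463 pm

Initial wavelength:
λ = λ' - Δλ = 23.4516 - 0.1463 = 23.3053 pm

Initial energy:
E = hc/λ = 1239.842 / 23.3053 = 53.2000 keV

(Intermediate values are shown rounded; full precision is carried through to the final answer.)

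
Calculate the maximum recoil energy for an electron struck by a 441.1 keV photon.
279.3129 keV

Maximum energy transfer occurs at θ = 180° (backscattering).

Initial photon: E₀ = 441.1 keV → λ₀ = 2.8108 pm

Maximum Compton shift (at 180°):
Δλ_max = 2λ_C = 2 × 2.4263 = 4.8526 pm

Final wavelength:
λ' = 2.8108 + 4.8526 = 7.6634 pm

Minimum photon energy (maximum energy to electron):
E'_min = hc/λ' = 161.7871 keV

Maximum electron kinetic energy:
K_max = E₀ - E'_min = 441.1000 - 161.7871 = 279.3129 keV

(Intermediate values are shown rounded; full precision is carried through to the final answer.)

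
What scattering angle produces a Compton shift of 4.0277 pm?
131.30°

From the Compton formula Δλ = λ_C(1 - cos θ), we can solve for θ:

cos θ = 1 - Δλ/λ_C

Given:
- Δλ = 4.0277 pm
- λ_C = h/(m_e·c) ≈ 2.42631024 pm

cos θ = 1 - 4.0277/2.42631024
cos θ = 1 - 1.660010
cos θ = -0.660010

θ = arccos(-0.660010)
θ = 131.30°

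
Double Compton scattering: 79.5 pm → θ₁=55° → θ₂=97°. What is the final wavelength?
83.2566 pm

Apply Compton shift twice:

First scattering at θ₁ = 55°:
Δλ₁ = λ_C(1 - cos(55°))
Δλ₁ = 2.4263 × 0.4264
Δλ₁ = 1.0346 pm

After first scattering:
λ₁ = 79.5 + 1.0346 = 80.5346 pm

Second scattering at θ₂ = 97°:
Δλ₂ = λ_C(1 - cos(97°))
Δλ₂ = 2.4263 × 1.1219
Δλ₂ = 2.7220 pm

Final wavelength:
λ₂ = 80.5346 + 2.7220 = 83.2566 pm

Total shift: Δλ_total = 1.0346 + 2.7220 = 3.7566 pm

(Intermediate values are shown rounded; full precision is carried through to the final answer.)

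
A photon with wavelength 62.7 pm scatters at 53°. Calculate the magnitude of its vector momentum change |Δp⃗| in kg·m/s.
9.3603e-24 kg·m/s

Photon momentum magnitude is p = h/λ.

Initial momentum:
p₀ = h/λ = 6.6261e-34/6.2700e-11 = 1.0568e-23 kg·m/s

After scattering:
λ' = λ + Δλ = 62.7 + 0.9661 = 63.6661 pm
p' = h/λ' = 6.6261e-34/6.3666e-11 = 1.0408e-23 kg·m/s

Momentum is a vector; the scattered photon's direction makes angle θ = 53° with the incident direction. The magnitude of the vector change Δp⃗ = p⃗₀ − p⃗' is found from the law of cosines:
|Δp⃗|² = p₀² + p'² − 2p₀p'cos θ
|Δp⃗|² = (1.0568e-23)² + (1.0408e-23)² − 2·1.0568e-23·1.0408e-23·cos(53°)
|Δp⃗| = 9.3603e-24 kg·m/s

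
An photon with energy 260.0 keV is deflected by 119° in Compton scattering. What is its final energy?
148.1075 keV

First convert energy to wavelength:
λ = hc/E, with hc ≈ 1239.842 keV·pm (i.e. 1239.842 eV·nm)

For E = 260.0 keV = 260000 eV:
λ = 1239.842 keV·pm / 260.0 keV
λ = 4.7686 pm

Calculate the Compton shift:
Δλ = λ_C(1 - cos(119°)) = 2.4263 × 1.4848
Δλ = 3.6026 pm

Final wavelength:
λ' = 4.7686 + 3.6026 = 8.3712 pm

Final energy:
E' = hc/λ' = 1239.842 / 8.3712 = 148.1075 keV

(Intermediate values are shown rounded; full precision is carried through to the final answer.)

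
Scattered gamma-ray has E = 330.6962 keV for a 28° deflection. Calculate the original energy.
357.8000 keV

Convert final energy to wavelength (hc ≈ 1239.842 keV·pm):
λ' = hc/E' = 1239.842 / 330.6962 = 3.7492 pm

Calculate the Compton shift:
Δλ = λ_C(1 - cos(28°))
Δλ = 2.4263 × (1 - cos(28°))
Δλ = 0.2840 pm

Initial wavelength:
λ = λ' - Δλ = 3.7492 - 0.2840 = 3.4652 pm

Initial energy:
E = hc/λ = 1239.842 / 3.4652 = 357.8000 keV

(Intermediate values are shown rounded; full precision is carried through to the final answer.)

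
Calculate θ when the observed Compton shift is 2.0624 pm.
81.37°

From the Compton formula Δλ = λ_C(1 - cos θ), we can solve for θ:

cos θ = 1 - Δλ/λ_C

Given:
- Δλ = 2.0624 pm
- λ_C = h/(m_e·c) ≈ 2.42631024 pm

cos θ = 1 - 2.0624/2.42631024
cos θ = 1 - 0.850015
cos θ = 0.149985

θ = arccos(0.149985)
θ = 81.37°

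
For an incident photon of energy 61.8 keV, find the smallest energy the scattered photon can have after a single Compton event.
49.7633 keV (at θ = 180°)

The scattered photon has minimum energy when its wavelength is maximum, i.e., when the Compton shift Δλ = λ_C(1 − cos θ) is maximum. This occurs at θ = 180° (backscattering), giving Δλ_max = 2λ_C = 4.8526 pm.

Initial wavelength: λ₀ = hc/E₀ = 20.0622 pm
Maximum final wavelength: λ'_max = λ₀ + 2λ_C = 20.0622 + 4.8526 = 24.9148 pm
Minimum final energy: E'_min = hc/λ'_max = 49.7633 keV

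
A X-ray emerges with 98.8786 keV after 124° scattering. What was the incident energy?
141.6000 keV

Convert final energy to wavelength (hc ≈ 1239.842 keV·pm):
λ' = hc/E' = 1239.842 / 98.8786 = 12.5390 pm

Calculate the Compton shift:
Δλ = λ_C(1 - cos(124°))
Δλ = 2.4263 × (1 - cos(124°))
Δλ = 3.7831 pm

Initial wavelength:
λ = λ' - Δλ = 12.5390 - 3.7831 = 8.7559 pm

Initial energy:
E = hc/λ = 1239.842 / 8.7559 = 141.6000 keV

(Intermediate values are shown rounded; full precision is carried through to the final answer.)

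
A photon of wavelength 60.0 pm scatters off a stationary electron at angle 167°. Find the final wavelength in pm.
64.7904 pm

Using the Compton scattering formula:
λ' = λ + Δλ = λ + λ_C(1 - cos θ)

Given:
- Initial wavelength λ = 60.0 pm
- Scattering angle θ = 167°
- Compton wavelength λ_C ≈ 2.4263 pm

Calculate the shift:
Δλ = 2.4263 × (1 - cos(167°))
Δλ = 2.4263 × 1.9744
Δλ = 4.7904 pm

Final wavelength:
λ' = 60.0 + 4.7904 = 64.7904 pm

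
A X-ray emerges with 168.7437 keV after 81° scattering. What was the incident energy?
233.9000 keV

Convert final energy to wavelength (hc ≈ 1239.842 keV·pm):
λ' = hc/E' = 1239.842 / 168.7437 = 7.3475 pm

Calculate the Compton shift:
Δλ = λ_C(1 - cos(81°))
Δλ = 2.4263 × (1 - cos(81°))
Δλ = 2.0468 pm

Initial wavelength:
λ = λ' - Δλ = 7.3475 - 2.0468 = 5.3007 pm

Initial energy:
E = hc/λ = 1239.842 / 5.3007 = 233.9000 keV

(Intermediate values are shown rounded; full precision is carried through to the final answer.)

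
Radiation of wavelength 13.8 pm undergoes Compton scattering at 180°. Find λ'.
18.6526 pm

Using the Compton formula: λ' = λ + λ_C(1 − cos θ)

For θ = 180°, cos θ = -1 (exact) = -1.0000, so:
1 − cos 180° = 1 − (-1) = 2.0000

Δλ = λ_C × 2.0000 = 2.4263 × 2.0000 = 4.8526 pm

λ' = 13.8 + 4.8526 = 18.6526 pm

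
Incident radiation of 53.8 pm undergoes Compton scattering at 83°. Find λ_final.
55.9306 pm

Using the Compton scattering formula:
λ' = λ + Δλ = λ + λ_C(1 - cos θ)

Given:
- Initial wavelength λ = 53.8 pm
- Scattering angle θ = 83°
- Compton wavelength λ_C ≈ 2.4263 pm

Calculate the shift:
Δλ = 2.4263 × (1 - cos(83°))
Δλ = 2.4263 × 0.8781
Δλ = 2.1306 pm

Final wavelength:
λ' = 53.8 + 2.1306 = 55.9306 pm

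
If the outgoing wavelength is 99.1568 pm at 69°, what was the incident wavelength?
97.6000 pm

From λ' = λ + Δλ, we have λ = λ' - Δλ

First calculate the Compton shift:
Δλ = λ_C(1 - cos θ)
Δλ = 2.4263 × (1 - cos(69°))
Δλ = 2.4263 × 0.6416
Δλ = 1.5568 pm

Initial wavelength:
λ = λ' - Δλ
λ = 99.1568 - 1.5568
λ = 97.6000 pm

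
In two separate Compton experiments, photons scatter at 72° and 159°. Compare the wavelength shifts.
159° produces the larger shift by a factor of 2.798

Calculate both shifts using Δλ = λ_C(1 - cos θ):

For θ₁ = 72°:
Δλ₁ = 2.4263 × (1 - cos(72°))
Δλ₁ = 2.4263 × 0.6910
Δλ₁ = 1.6765 pm

For θ₂ = 159°:
Δλ₂ = 2.4263 × (1 - cos(159°))
Δλ₂ = 2.4263 × 1.9336
Δλ₂ = 4.6915 pm

The 159° angle produces the larger shift.
Ratio: 4.6915/1.6765 = 2.798

(Intermediate values are shown rounded; full precision is carried through to the final answer.)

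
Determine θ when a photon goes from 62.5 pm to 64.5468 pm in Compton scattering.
81.00°

First find the wavelength shift:
Δλ = λ' - λ = 64.5468 - 62.5 = 2.0468 pm

Using Δλ = λ_C(1 - cos θ), with λ_C = h/(m_e·c) ≈ 2.42631024 pm:
cos θ = 1 - Δλ/λ_C
cos θ = 1 - 2.0468/2.42631024
cos θ = 0.156415

θ = arccos(0.156415)
θ = 81.00°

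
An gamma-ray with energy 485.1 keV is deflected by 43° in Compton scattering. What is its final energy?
386.5245 keV

First convert energy to wavelength:
λ = hc/E, with hc ≈ 1239.842 keV·pm (i.e. 1239.842 eV·nm)

For E = 485.1 keV = 485100 eV:
λ = 1239.842 keV·pm / 485.1 keV
λ = 2.5558 pm

Calculate the Compton shift:
Δλ = λ_C(1 - cos(43°)) = 2.4263 × 0.2686
Δλ = 0.6518 pm

Final wavelength:
λ' = 2.5558 + 0.6518 = 3.2077 pm

Final energy:
E' = hc/λ' = 1239.842 / 3.2077 = 386.5245 keV

(Intermediate values are shown rounded; full precision is carried through to the final answer.)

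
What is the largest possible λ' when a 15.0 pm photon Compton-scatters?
19.8526 pm (at θ = 180°)

The Compton shift is Δλ = λ_C(1 − cos θ).

Since cos θ ranges from −1 to 1, the factor (1 − cos θ) ranges from 0 to 2; the maximum shift occurs at θ = 180° (backscattering):
Δλ_max = 2λ_C = 2 × 2.4263 pm = 4.8526 pm

Maximum scattered wavelength:
λ'_max = λ₀ + Δλ_max = 15.0 + 4.8526 = 19.8526 pm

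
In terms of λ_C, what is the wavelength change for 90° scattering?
1.0000 λ_C

The Compton shift formula is:
Δλ = λ_C(1 - cos θ)

Dividing both sides by λ_C:
Δλ/λ_C = 1 - cos θ

For θ = 90°:
Δλ/λ_C = 1 - cos(90°)
Δλ/λ_C = 1 - 0.0000
Δλ/λ_C = 1.0000

This means the shift is 1.0000 × λ_C = 2.4263 pm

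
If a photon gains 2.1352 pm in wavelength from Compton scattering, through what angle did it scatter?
83.11°

From the Compton formula Δλ = λ_C(1 - cos θ), we can solve for θ:

cos θ = 1 - Δλ/λ_C

Given:
- Δλ = 2.1352 pm
- λ_C = h/(m_e·c) ≈ 2.42631024 pm

cos θ = 1 - 2.1352/2.42631024
cos θ = 1 - 0.880019
cos θ = 0.119981

θ = arccos(0.119981)
θ = 83.11°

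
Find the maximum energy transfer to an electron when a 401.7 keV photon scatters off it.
245.5311 keV

Maximum energy transfer occurs at θ = 180° (backscattering).

Initial photon: E₀ = 401.7 keV → λ₀ = 3.0865 pm

Maximum Compton shift (at 180°):
Δλ_max = 2λ_C = 2 × 2.4263 = 4.8526 pm

Final wavelength:
λ' = 3.0865 + 4.8526 = 7.9391 pm

Minimum photon energy (maximum energy to electron):
E'_min = hc/λ' = 156.1689 keV

Maximum electron kinetic energy:
K_max = E₀ - E'_min = 401.7000 - 156.1689 = 245.5311 keV

(Intermediate values are shown rounded; full precision is carried through to the final answer.)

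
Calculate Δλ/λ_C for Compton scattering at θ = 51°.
0.3707 λ_C

The Compton shift formula is:
Δλ = λ_C(1 - cos θ)

Dividing both sides by λ_C:
Δλ/λ_C = 1 - cos θ

For θ = 51°:
Δλ/λ_C = 1 - cos(51°)
Δλ/λ_C = 1 - 0.6293
Δλ/λ_C = 0.3707

This means the shift is 0.3707 × λ_C = 0.8994 pm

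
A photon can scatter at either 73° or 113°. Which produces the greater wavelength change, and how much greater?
113° produces the larger shift by a factor of 1.965

Calculate both shifts using Δλ = λ_C(1 - cos θ):

For θ₁ = 73°:
Δλ₁ = 2.4263 × (1 - cos(73°))
Δλ₁ = 2.4263 × 0.7076
Δλ₁ = 1.7169 pm

For θ₂ = 113°:
Δλ₂ = 2.4263 × (1 - cos(113°))
Δλ₂ = 2.4263 × 1.3907
Δλ₂ = 3.3743 pm

The 113° angle produces the larger shift.
Ratio: 3.3743/1.7169 = 1.965

(Intermediate values are shown rounded; full precision is carried through to the final answer.)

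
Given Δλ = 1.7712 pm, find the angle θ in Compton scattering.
74.34°

From the Compton formula Δλ = λ_C(1 - cos θ), we can solve for θ:

cos θ = 1 - Δλ/λ_C

Given:
- Δλ = 1.7712 pm
- λ_C = h/(m_e·c) ≈ 2.42631024 pm

cos θ = 1 - 1.7712/2.42631024
cos θ = 1 - 0.729997
cos θ = 0.270003

θ = arccos(0.270003)
θ = 74.34°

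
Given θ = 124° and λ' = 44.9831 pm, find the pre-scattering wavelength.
41.2000 pm

From λ' = λ + Δλ, we have λ = λ' - Δλ

First calculate the Compton shift:
Δλ = λ_C(1 - cos θ)
Δλ = 2.4263 × (1 - cos(124°))
Δλ = 2.4263 × 1.5592
Δλ = 3.7831 pm

Initial wavelength:
λ = λ' - Δλ
λ = 44.9831 - 3.7831
λ = 41.2000 pm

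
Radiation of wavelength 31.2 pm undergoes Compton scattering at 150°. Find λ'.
35.7276 pm

Using the Compton formula: λ' = λ + λ_C(1 − cos θ)

For θ = 150°, cos θ = -√3/2 (exact) ≈ -0.8660, so:
1 − cos 150° = 1 − (-√3/2) ≈ 1.8660

Δλ = λ_C × 1.8660 = 2.4263 × 1.8660 = 4.5276 pm

λ' = 31.2 + 4.5276 = 35.7276 pm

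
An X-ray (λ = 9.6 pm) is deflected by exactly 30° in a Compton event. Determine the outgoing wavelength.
9.9251 pm

Using the Compton formula: λ' = λ + λ_C(1 − cos θ)

For θ = 30°, cos θ = √3/2 (exact) ≈ 0.8660, so:
1 − cos 30° = 1 − (√3/2) ≈ 0.1340

Δλ = λ_C × 0.1340 = 2.4263 × 0.1340 = 0.3251 pm

λ' = 9.6 + 0.3251 = 9.9251 pm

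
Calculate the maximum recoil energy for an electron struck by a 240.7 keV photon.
116.7605 keV

Maximum energy transfer occurs at θ = 180° (backscattering).

Initial photon: E₀ = 240.7 keV → λ₀ = 5.1510 pm

Maximum Compton shift (at 180°):
Δλ_max = 2λ_C = 2 × 2.4263 = 4.8526 pm

Final wavelength:
λ' = 5.1510 + 4.8526 = 10.0036 pm

Minimum photon energy (maximum energy to electron):
E'_min = hc/λ' = 123.9395 keV

Maximum electron kinetic energy:
K_max = E₀ - E'_min = 240.7000 - 123.9395 = 116.7605 keV

(Intermediate values are shown rounded; full precision is carried through to the final answer.)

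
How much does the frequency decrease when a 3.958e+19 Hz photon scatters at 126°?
1.334e+19 Hz (decrease)

Convert frequency to wavelength (c = 299792458 m/s):
λ₀ = c/f₀ = 299792458/3.958e+19 = 7.5743420e-12 m = 7.5743 pm

Calculate Compton shift:
Δλ = λ_C(1 - cos(126°)) = 3.8525 pm

Final wavelength:
λ' = λ₀ + Δλ = 7.5743 + 3.8525 = 11.4268 pm

Final frequency:
f' = c/λ' = 299792458/1.1426802e-11 = 2.6235903e+19 Hz

Frequency shift (decrease):
Δf = f₀ - f' = 3.958e+19 - 2.6235903e+19 = 1.334e+19 Hz

(Intermediate values are shown rounded; full precision is carried through to the final answer.)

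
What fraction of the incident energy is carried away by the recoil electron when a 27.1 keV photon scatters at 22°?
0.0038 (or 0.38%)

Calculate initial and final photon energies:

Initial: E₀ = 27.1 keV → λ₀ = 45.7506 pm
Compton shift: Δλ = 0.1767 pm
Final wavelength: λ' = 45.9273 pm
Final energy: E' = 26.9958 keV

Fractional energy loss:
(E₀ - E')/E₀ = (27.1000 - 26.9958)/27.1000
= 0.1042/27.1000
= 0.0038
= 0.38%

(Intermediate values are shown rounded; full precision is carried through to the final answer.)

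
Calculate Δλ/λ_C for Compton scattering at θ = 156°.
1.9135 λ_C

The Compton shift formula is:
Δλ = λ_C(1 - cos θ)

Dividing both sides by λ_C:
Δλ/λ_C = 1 - cos θ

For θ = 156°:
Δλ/λ_C = 1 - cos(156°)
Δλ/λ_C = 1 - -0.9135
Δλ/λ_C = 1.9135

This means the shift is 1.9135 × λ_C = 4.6429 pm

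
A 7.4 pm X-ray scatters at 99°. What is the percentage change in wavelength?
37.9171%

Calculate the Compton shift:
Δλ = λ_C(1 - cos(99°))
Δλ = 2.4263 × (1 - cos(99°))
Δλ = 2.4263 × 1.1564
Δλ = 2.8059 pm

Percentage change:
(Δλ/λ₀) × 100 = (2.8059/7.4) × 100
= 37.9171%

(Intermediate values are shown rounded; full precision is carried through to the final answer.)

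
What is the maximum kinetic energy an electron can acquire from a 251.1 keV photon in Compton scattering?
124.4597 keV

Maximum energy transfer occurs at θ = 180° (backscattering).

Initial photon: E₀ = 251.1 keV → λ₀ = 4.9376 pm

Maximum Compton shift (at 180°):
Δλ_max = 2λ_C = 2 × 2.4263 = 4.8526 pm

Final wavelength:
λ' = 4.9376 + 4.8526 = 9.7903 pm

Minimum photon energy (maximum energy to electron):
E'_min = hc/λ' = 126.6403 keV

Maximum electron kinetic energy:
K_max = E₀ - E'_min = 251.1000 - 126.6403 = 124.4597 keV

(Intermediate values are shown rounded; full precision is carried through to the final answer.)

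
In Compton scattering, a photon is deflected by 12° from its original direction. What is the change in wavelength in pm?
0.0530 pm

Using the Compton scattering formula:
Δλ = λ_C(1 - cos θ)

where λ_C = h/(m_e·c) ≈ 2.4263 pm is the Compton wavelength of an electron.

For θ = 12°:
cos(12°) = 0.9781
1 - cos(12°) = 0.0219

Δλ = 2.4263 × 0.0219
Δλ = 0.0530 pm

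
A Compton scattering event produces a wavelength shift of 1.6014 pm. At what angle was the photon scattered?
70.12°

From the Compton formula Δλ = λ_C(1 - cos θ), we can solve for θ:

cos θ = 1 - Δλ/λ_C

Given:
- Δλ = 1.6014 pm
- λ_C = h/(m_e·c) ≈ 2.42631024 pm

cos θ = 1 - 1.6014/2.42631024
cos θ = 1 - 0.660015
cos θ = 0.339985

θ = arccos(0.339985)
θ = 70.12°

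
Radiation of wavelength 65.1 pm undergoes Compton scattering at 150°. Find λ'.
69.6276 pm

Using the Compton formula: λ' = λ + λ_C(1 − cos θ)

For θ = 150°, cos θ = -√3/2 (exact) ≈ -0.8660, so:
1 − cos 150° = 1 − (-√3/2) ≈ 1.8660

Δλ = λ_C × 1.8660 = 2.4263 × 1.8660 = 4.5276 pm

λ' = 65.1 + 4.5276 = 69.6276 pm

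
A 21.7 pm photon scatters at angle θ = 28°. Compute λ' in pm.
21.9840 pm

Using the Compton scattering formula:
λ' = λ + Δλ = λ + λ_C(1 - cos θ)

Given:
- Initial wavelength λ = 21.7 pm
- Scattering angle θ = 28°
- Compton wavelength λ_C ≈ 2.4263 pm

Calculate the shift:
Δλ = 2.4263 × (1 - cos(28°))
Δλ = 2.4263 × 0.1171
Δλ = 0.2840 pm

Final wavelength:
λ' = 21.7 + 0.2840 = 21.9840 pm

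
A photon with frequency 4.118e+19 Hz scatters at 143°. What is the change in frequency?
1.543e+19 Hz (decrease)

Convert frequency to wavelength (c = 299792458 m/s):
λ₀ = c/f₀ = 299792458/4.118e+19 = 7.2800500e-12 m = 7.2800 pm

Calculate Compton shift:
Δλ = λ_C(1 - cos(143°)) = 4.3640 pm

Final wavelength:
λ' = λ₀ + Δλ = 7.2800 + 4.3640 = 11.6441 pm

Final frequency:
f' = c/λ' = 299792458/1.1644098e-11 = 2.5746302e+19 Hz

Frequency shift (decrease):
Δf = f₀ - f' = 4.118e+19 - 2.5746302e+19 = 1.543e+19 Hz

(Intermediate values are shown rounded; full precision is carried through to the final answer.)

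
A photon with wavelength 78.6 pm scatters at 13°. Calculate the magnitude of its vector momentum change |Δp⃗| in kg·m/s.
1.9079e-24 kg·m/s

Photon momentum magnitude is p = h/λ.

Initial momentum:
p₀ = h/λ = 6.6261e-34/7.8600e-11 = 8.4301e-24 kg·m/s

After scattering:
λ' = λ + Δλ = 78.6 + 0.0622 = 78.6622 pm
p' = h/λ' = 6.6261e-34/7.8662e-11 = 8.4235e-24 kg·m/s

Momentum is a vector; the scattered photon's direction makes angle θ = 13° with the incident direction. The magnitude of the vector change Δp⃗ = p⃗₀ − p⃗' is found from the law of cosines:
|Δp⃗|² = p₀² + p'² − 2p₀p'cos θ
|Δp⃗|² = (8.4301e-24)² + (8.4235e-24)² − 2·8.4301e-24·8.4235e-24·cos(13°)
|Δp⃗| = 1.9079e-24 kg·m/s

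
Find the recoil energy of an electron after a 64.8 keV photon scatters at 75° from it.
5.5673 keV

By energy conservation: K_e = E_initial - E_final

First find the scattered photon energy:
Initial wavelength: λ = hc/E = 19.1334 pm
Compton shift: Δλ = λ_C(1 - cos(75°)) = 1.7983 pm
Final wavelength: λ' = 19.1334 + 1.7983 = 20.9317 pm
Final photon energy: E' = hc/λ' = 59.2327 keV

Electron kinetic energy:
K_e = E - E' = 64.8000 - 59.2327 = 5.5673 keV

(Intermediate values are shown rounded; full precision is carried through to the final answer.)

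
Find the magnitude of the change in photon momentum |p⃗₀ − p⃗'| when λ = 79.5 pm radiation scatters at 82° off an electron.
1.0797e-23 kg·m/s

Photon momentum magnitude is p = h/λ.

Initial momentum:
p₀ = h/λ = 6.6261e-34/7.9500e-11 = 8.3347e-24 kg·m/s

After scattering:
λ' = λ + Δλ = 79.5 + 2.0886 = 81.5886 pm
p' = h/λ' = 6.6261e-34/8.1589e-11 = 8.1213e-24 kg·m/s

Momentum is a vector; the scattered photon's direction makes angle θ = 82° with the incident direction. The magnitude of the vector change Δp⃗ = p⃗₀ − p⃗' is found from the law of cosines:
|Δp⃗|² = p₀² + p'² − 2p₀p'cos θ
|Δp⃗|² = (8.3347e-24)² + (8.1213e-24)² − 2·8.3347e-24·8.1213e-24·cos(82°)
|Δp⃗| = 1.0797e-23 kg·m/s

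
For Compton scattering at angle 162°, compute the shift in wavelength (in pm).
4.7339 pm

Using the Compton scattering formula:
Δλ = λ_C(1 - cos θ)

where λ_C = h/(m_e·c) ≈ 2.4263 pm is the Compton wavelength of an electron.

For θ = 162°:
cos(162°) = -0.9511
1 - cos(162°) = 1.9511

Δλ = 2.4263 × 1.9511
Δλ = 4.7339 pm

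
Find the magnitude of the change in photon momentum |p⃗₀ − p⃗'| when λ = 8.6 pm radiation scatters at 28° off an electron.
3.6761e-23 kg·m/s

Photon momentum magnitude is p = h/λ.

Initial momentum:
p₀ = h/λ = 6.6261e-34/8.6000e-12 = 7.7047e-23 kg·m/s

After scattering:
λ' = λ + Δλ = 8.6 + 0.2840 = 8.8840 pm
p' = h/λ' = 6.6261e-34/8.8840e-12 = 7.4584e-23 kg·m/s

Momentum is a vector; the scattered photon's direction makes angle θ = 28° with the incident direction. The magnitude of the vector change Δp⃗ = p⃗₀ − p⃗' is found from the law of cosines:
|Δp⃗|² = p₀² + p'² − 2p₀p'cos θ
|Δp⃗|² = (7.7047e-23)² + (7.4584e-23)² − 2·7.7047e-23·7.4584e-23·cos(28°)
|Δp⃗| = 3.6761e-23 kg·m/s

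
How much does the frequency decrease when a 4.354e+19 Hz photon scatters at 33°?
2.342e+18 Hz (decrease)

Convert frequency to wavelength (c = 299792458 m/s):
λ₀ = c/f₀ = 299792458/4.354e+19 = 6.8854492e-12 m = 6.8854 pm

Calculate Compton shift:
Δλ = λ_C(1 - cos(33°)) = 0.3914 pm

Final wavelength:
λ' = λ₀ + Δλ = 6.8854 + 0.3914 = 7.2769 pm

Final frequency:
f' = c/λ' = 299792458/7.2768844e-12 = 4.1197914e+19 Hz

Frequency shift (decrease):
Δf = f₀ - f' = 4.354e+19 - 4.1197914e+19 = 2.342e+18 Hz

(Intermediate values are shown rounded; full precision is carried through to the final answer.)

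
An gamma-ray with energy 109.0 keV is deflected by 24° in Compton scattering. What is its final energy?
107.0263 keV

First convert energy to wavelength:
λ = hc/E, with hc ≈ 1239.842 keV·pm (i.e. 1239.842 eV·nm)

For E = 109.0 keV = 109000 eV:
λ = 1239.842 keV·pm / 109.0 keV
λ = 11.3747 pm

Calculate the Compton shift:
Δλ = λ_C(1 - cos(24°)) = 2.4263 × 0.0865
Δλ = 0.2098 pm

Final wavelength:
λ' = 11.3747 + 0.2098 = 11.5845 pm

Final energy:
E' = hc/λ' = 1239.842 / 11.5845 = 107.0263 keV

(Intermediate values are shown rounded; full precision is carried through to the final answer.)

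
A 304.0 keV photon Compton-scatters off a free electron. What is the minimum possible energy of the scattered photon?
138.8238 keV (at θ = 180°)

The scattered photon has minimum energy when its wavelength is maximum, i.e., when the Compton shift Δλ = λ_C(1 − cos θ) is maximum. This occurs at θ = 180° (backscattering), giving Δλ_max = 2λ_C = 4.8526 pm.

Initial wavelength: λ₀ = hc/E₀ = 4.0784 pm
Maximum final wavelength: λ'_max = λ₀ + 2λ_C = 4.0784 + 4.8526 = 8.9310 pm
Minimum final energy: E'_min = hc/λ'_max = 138.8238 keV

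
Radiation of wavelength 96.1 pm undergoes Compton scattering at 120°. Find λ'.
99.7395 pm

Using the Compton formula: λ' = λ + λ_C(1 − cos θ)

For θ = 120°, cos θ = -1/2 (exact) = -0.5000, so:
1 − cos 120° = 1 − (-1/2) = 1.5000

Δλ = λ_C × 1.5000 = 2.4263 × 1.5000 = 3.6395 pm

λ' = 96.1 + 3.6395 = 99.7395 pm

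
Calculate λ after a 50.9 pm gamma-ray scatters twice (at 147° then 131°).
59.3793 pm

Apply Compton shift twice:

First scattering at θ₁ = 147°:
Δλ₁ = λ_C(1 - cos(147°))
Δλ₁ = 2.4263 × 1.8387
Δλ₁ = 4.4612 pm

After first scattering:
λ₁ = 50.9 + 4.4612 = 55.3612 pm

Second scattering at θ₂ = 131°:
Δλ₂ = λ_C(1 - cos(131°))
Δλ₂ = 2.4263 × 1.6561
Δλ₂ = 4.0181 pm

Final wavelength:
λ₂ = 55.3612 + 4.0181 = 59.3793 pm

Total shift: Δλ_total = 4.4612 + 4.0181 = 8.4793 pm

(Intermediate values are shown rounded; full precision is carried through to the final answer.)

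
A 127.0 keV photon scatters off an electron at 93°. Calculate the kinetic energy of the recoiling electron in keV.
26.3294 keV

By energy conservation: K_e = E_initial - E_final

First find the scattered photon energy:
Initial wavelength: λ = hc/E = 9.7625 pm
Compton shift: Δλ = λ_C(1 - cos(93°)) = 2.5533 pm
Final wavelength: λ' = 9.7625 + 2.5533 = 12.3158 pm
Final photon energy: E' = hc/λ' = 100.6706 keV

Electron kinetic energy:
K_e = E - E' = 127.0000 - 100.6706 = 26.3294 keV

(Intermediate values are shown rounded; full precision is carried through to the final answer.)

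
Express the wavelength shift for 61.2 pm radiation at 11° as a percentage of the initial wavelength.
0.0728%

Calculate the Compton shift:
Δλ = λ_C(1 - cos(11°))
Δλ = 2.4263 × (1 - cos(11°))
Δλ = 2.4263 × 0.0184
Δλ = 0.0446 pm

Percentage change:
(Δλ/λ₀) × 100 = (0.0446/61.2) × 100
= 0.0728%

(Intermediate values are shown rounded; full precision is carried through to the final answer.)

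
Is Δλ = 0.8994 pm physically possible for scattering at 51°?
Yes, consistent

Calculate the expected shift for θ = 51°:

Δλ_expected = λ_C(1 - cos(51°))
Δλ_expected = 2.4263 × (1 - cos(51°))
Δλ_expected = 2.4263 × 0.3707
Δλ_expected = 0.8994 pm

Given shift: 0.8994 pm
Expected shift: 0.8994 pm
Difference: 0.0000 pm

The values match. This is consistent with Compton scattering at the stated angle.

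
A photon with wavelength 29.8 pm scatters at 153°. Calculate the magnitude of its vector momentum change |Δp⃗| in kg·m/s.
4.0363e-23 kg·m/s

Photon momentum magnitude is p = h/λ.

Initial momentum:
p₀ = h/λ = 6.6261e-34/2.9800e-11 = 2.2235e-23 kg·m/s

After scattering:
λ' = λ + Δλ = 29.8 + 4.5882 = 34.3882 pm
p' = h/λ' = 6.6261e-34/3.4388e-11 = 1.9268e-23 kg·m/s

Momentum is a vector; the scattered photon's direction makes angle θ = 153° with the incident direction. The magnitude of the vector change Δp⃗ = p⃗₀ − p⃗' is found from the law of cosines:
|Δp⃗|² = p₀² + p'² − 2p₀p'cos θ
|Δp⃗|² = (2.2235e-23)² + (1.9268e-23)² − 2·2.2235e-23·1.9268e-23·cos(153°)
|Δp⃗| = 4.0363e-23 kg·m/s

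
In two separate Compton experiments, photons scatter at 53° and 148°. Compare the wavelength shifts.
148° produces the larger shift by a factor of 4.641

Calculate both shifts using Δλ = λ_C(1 - cos θ):

For θ₁ = 53°:
Δλ₁ = 2.4263 × (1 - cos(53°))
Δλ₁ = 2.4263 × 0.3982
Δλ₁ = 0.9661 pm

For θ₂ = 148°:
Δλ₂ = 2.4263 × (1 - cos(148°))
Δλ₂ = 2.4263 × 1.8480
Δλ₂ = 4.4839 pm

The 148° angle produces the larger shift.
Ratio: 4.4839/0.9661 = 4.641

(Intermediate values are shown rounded; full precision is carried through to the final answer.)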